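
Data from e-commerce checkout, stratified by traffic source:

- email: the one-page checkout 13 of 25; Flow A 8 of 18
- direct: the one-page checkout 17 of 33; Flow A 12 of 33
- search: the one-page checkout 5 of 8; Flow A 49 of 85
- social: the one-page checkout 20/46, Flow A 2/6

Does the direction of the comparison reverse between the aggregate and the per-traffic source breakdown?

Email: the one-page checkout 13/25 = 52.0%, Flow A 8/18 = 44.4% → the one-page checkout
Direct: the one-page checkout 17/33 = 51.5%, Flow A 12/33 = 36.4% → the one-page checkout
Search: the one-page checkout 5/8 = 62.5%, Flow A 49/85 = 57.6% → the one-page checkout
Social: the one-page checkout 20/46 = 43.5%, Flow A 2/6 = 33.3% → the one-page checkout
Overall: the one-page checkout 55/112 = 49.1%, Flow A 71/142 = 50.0% → Flow A
The one-page checkout wins each traffic group but Flow A wins overall — the comparison reverses. The one-page checkout's sessions skew toward social, which has a lower base rate.

Yes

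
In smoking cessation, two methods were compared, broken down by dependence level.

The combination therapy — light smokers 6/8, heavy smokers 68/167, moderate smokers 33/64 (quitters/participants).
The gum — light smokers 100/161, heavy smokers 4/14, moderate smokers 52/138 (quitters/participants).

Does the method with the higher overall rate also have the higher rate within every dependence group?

No

Light smokers: the combination therapy 6/8 = 75.0%, the gum 100/161 = 62.1% → the combination therapy
Heavy smokers: the combination therapy 68/167 = 40.7%, the gum 4/14 = 28.6% → the combination therapy
Moderate smokers: the combination therapy 33/64 = 51.6%, the gum 52/138 = 37.7% → the combination therapy
Overall: the combination therapy 107/239 = 44.8%, the gum 156/313 = 49.8% → the gum
The combination therapy wins each dependence group but the gum wins overall — the comparison reverses. The combination therapy's participants skew toward heavy smokers, which has a lower base rate.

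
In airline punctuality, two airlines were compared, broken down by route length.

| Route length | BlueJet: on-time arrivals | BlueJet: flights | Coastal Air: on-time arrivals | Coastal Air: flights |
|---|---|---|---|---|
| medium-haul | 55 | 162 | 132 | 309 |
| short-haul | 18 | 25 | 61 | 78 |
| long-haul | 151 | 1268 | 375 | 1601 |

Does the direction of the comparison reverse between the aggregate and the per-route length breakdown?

Medium-haul: BlueJet 55/162 = 34.0%, Coastal Air 132/309 = 42.7% → Coastal Air
Short-haul: BlueJet 18/25 = 72.0%, Coastal Air 61/78 = 78.2% → Coastal Air
Long-haul: BlueJet 151/1268 = 11.9%, Coastal Air 375/1601 = 23.4% → Coastal Air
Overall: BlueJet 224/1455 = 15.4%, Coastal Air 568/1988 = 28.6% → Coastal Air
Coastal Air wins overall and in every route group — no reversal.

No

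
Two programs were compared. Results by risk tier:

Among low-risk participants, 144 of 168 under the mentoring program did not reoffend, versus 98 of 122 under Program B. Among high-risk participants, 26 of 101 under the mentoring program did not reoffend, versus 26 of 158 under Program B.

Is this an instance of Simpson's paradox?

Low-risk: the mentoring program 144/168 = 85.7%, Program B 98/122 = 80.3% → the mentoring program
High-risk: the mentoring program 26/101 = 25.7%, Program B 26/158 = 16.5% → the mentoring program
Overall: the mentoring program 170/269 = 63.2%, Program B 124/280 = 44.3% → the mentoring program
The mentoring program wins overall and in every risk group — no reversal.

No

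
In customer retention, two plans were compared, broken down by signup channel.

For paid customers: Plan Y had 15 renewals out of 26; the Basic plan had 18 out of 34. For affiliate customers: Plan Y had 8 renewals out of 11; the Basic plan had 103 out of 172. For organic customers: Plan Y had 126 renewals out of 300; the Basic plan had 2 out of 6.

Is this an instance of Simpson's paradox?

Yes

Paid: Plan Y 15/26 = 57.7%, the Basic plan 18/34 = 52.9% → Plan Y
Affiliate: Plan Y 8/11 = 72.7%, the Basic plan 103/172 = 59.9% → Plan Y
Organic: Plan Y 126/300 = 42.0%, the Basic plan 2/6 = 33.3% → Plan Y
Overall: Plan Y 149/337 = 44.2%, the Basic plan 123/212 = 58.0% → the Basic plan
Plan Y wins each signup group but the Basic plan wins overall — the comparison reverses. Plan Y's customers skew toward organic, which has a lower base rate.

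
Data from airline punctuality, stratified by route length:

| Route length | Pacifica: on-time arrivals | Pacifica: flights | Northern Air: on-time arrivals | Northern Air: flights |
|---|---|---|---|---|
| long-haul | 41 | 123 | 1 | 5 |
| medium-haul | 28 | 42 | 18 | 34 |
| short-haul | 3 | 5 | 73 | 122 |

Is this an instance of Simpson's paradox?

Long-haul: Pacifica 41/123 = 33.3%, Northern Air 1/5 = 20.0% → Pacifica
Medium-haul: Pacifica 28/42 = 66.7%, Northern Air 18/34 = 52.9% → Pacifica
Short-haul: Pacifica 3/5 = 60.0%, Northern Air 73/122 = 59.8% → Pacifica
Overall: Pacifica 72/170 = 42.4%, Northern Air 92/161 = 57.1% → Northern Air
Pacifica wins each route group but Northern Air wins overall — the comparison reverses. Pacifica's flights skew toward long-haul, which has a lower base rate.

Yes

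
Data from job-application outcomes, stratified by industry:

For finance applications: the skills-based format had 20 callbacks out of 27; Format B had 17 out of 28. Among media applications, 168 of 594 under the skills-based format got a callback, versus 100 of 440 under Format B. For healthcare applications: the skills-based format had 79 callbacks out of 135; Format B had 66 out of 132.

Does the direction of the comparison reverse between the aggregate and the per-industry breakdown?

Finance: the skills-based format 20/27 = 74.1%, Format B 17/28 = 60.7% → the skills-based format
Media: the skills-based format 168/594 = 28.3%, Format B 100/440 = 22.7% → the skills-based format
Healthcare: the skills-based format 79/135 = 58.5%, Format B 66/132 = 50.0% → the skills-based format
Overall: the skills-based format 267/756 = 35.3%, Format B 183/600 = 30.5% → the skills-based format
The skills-based format wins overall and in every industry group — no reversal.

No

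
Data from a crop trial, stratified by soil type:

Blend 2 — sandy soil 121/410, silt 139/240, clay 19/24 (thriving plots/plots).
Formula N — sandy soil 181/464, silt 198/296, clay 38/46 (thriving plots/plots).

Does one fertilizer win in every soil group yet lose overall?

No

Sandy soil: Blend 2 121/410 = 29.5%, Formula N 181/464 = 39.0% → Formula N
Silt: Blend 2 139/240 = 57.9%, Formula N 198/296 = 66.9% → Formula N
Clay: Blend 2 19/24 = 79.2%, Formula N 38/46 = 82.6% → Formula N
Overall: Blend 2 279/674 = 41.4%, Formula N 417/806 = 51.7% → Formula N
Formula N wins overall and in every soil group — no reversal.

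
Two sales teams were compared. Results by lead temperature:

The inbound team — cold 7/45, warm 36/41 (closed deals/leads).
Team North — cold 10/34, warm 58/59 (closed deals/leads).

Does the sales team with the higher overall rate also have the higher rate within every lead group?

Yes

Cold: the inbound team 7/45 = 15.6%, Team North 10/34 = 29.4% → Team North
Warm: the inbound team 36/41 = 87.8%, Team North 58/59 = 98.3% → Team North
Overall: the inbound team 43/86 = 50.0%, Team North 68/93 = 73.1% → Team North
Team North wins overall and in every lead group — no reversal.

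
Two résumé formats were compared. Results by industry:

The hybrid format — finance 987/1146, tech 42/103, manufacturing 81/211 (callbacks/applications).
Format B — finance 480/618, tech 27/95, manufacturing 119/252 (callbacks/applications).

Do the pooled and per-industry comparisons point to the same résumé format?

Finance: the hybrid format 987/1146 = 86.1%, Format B 480/618 = 77.7% → the hybrid format
Tech: the hybrid format 42/103 = 40.8%, Format B 27/95 = 28.4% → the hybrid format
Manufacturing: the hybrid format 81/211 = 38.4%, Format B 119/252 = 47.2% → Format B
Overall: the hybrid format 1110/1460 = 76.0%, Format B 626/965 = 64.9% → the hybrid format
Neither sweeps: the hybrid format wins 2 of 3 groups, Format B wins 1. The hybrid format wins overall but not every group — no Simpson reversal.

No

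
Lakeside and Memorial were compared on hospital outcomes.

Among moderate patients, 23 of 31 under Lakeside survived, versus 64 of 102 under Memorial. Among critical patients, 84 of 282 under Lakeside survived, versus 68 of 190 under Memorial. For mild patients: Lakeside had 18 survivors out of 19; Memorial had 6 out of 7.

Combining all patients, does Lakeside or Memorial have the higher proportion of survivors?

Moderate: Lakeside 23/31 = 74.2%, Memorial 64/102 = 62.7% → Lakeside
Critical: Lakeside 84/282 = 29.8%, Memorial 68/190 = 35.8% → Memorial
Mild: Lakeside 18/19 = 94.7%, Memorial 6/7 = 85.7% → Lakeside
Overall: Lakeside 125/332 = 37.7%, Memorial 138/299 = 46.2% → Memorial
(Neither sweeps every case group, but Memorial has the higher pooled rate.)

Memorial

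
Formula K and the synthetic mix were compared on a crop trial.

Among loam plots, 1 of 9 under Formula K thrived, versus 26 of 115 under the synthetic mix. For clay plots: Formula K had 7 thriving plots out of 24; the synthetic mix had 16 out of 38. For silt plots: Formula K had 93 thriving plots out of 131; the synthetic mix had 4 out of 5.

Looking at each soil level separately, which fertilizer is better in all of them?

Loam: Formula K 1/9 = 11.1%, the synthetic mix 26/115 = 22.6% → the synthetic mix
Clay: Formula K 7/24 = 29.2%, the synthetic mix 16/38 = 42.1% → the synthetic mix
Silt: Formula K 93/131 = 71.0%, the synthetic mix 4/5 = 80.0% → the synthetic mix
The synthetic mix has the higher rate in all 3 groups.

the synthetic mix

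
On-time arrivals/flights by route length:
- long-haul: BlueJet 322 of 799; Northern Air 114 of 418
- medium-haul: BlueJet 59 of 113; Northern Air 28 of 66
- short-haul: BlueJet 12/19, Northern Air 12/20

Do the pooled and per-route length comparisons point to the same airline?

Yes

Long-haul: BlueJet 322/799 = 40.3%, Northern Air 114/418 = 27.3% → BlueJet
Medium-haul: BlueJet 59/113 = 52.2%, Northern Air 28/66 = 42.4% → BlueJet
Short-haul: BlueJet 12/19 = 63.2%, Northern Air 12/20 = 60.0% → BlueJet
Overall: BlueJet 393/931 = 42.2%, Northern Air 154/504 = 30.6% → BlueJet
BlueJet wins overall and in every route group — no reversal.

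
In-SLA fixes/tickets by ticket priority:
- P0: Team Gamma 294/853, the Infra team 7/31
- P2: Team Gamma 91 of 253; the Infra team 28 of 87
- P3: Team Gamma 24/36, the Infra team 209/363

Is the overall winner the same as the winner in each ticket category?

No

P0: Team Gamma 294/853 = 34.5%, the Infra team 7/31 = 22.6% → Team Gamma
P2: Team Gamma 91/253 = 36.0%, the Infra team 28/87 = 32.2% → Team Gamma
P3: Team Gamma 24/36 = 66.7%, the Infra team 209/363 = 57.6% → Team Gamma
Overall: Team Gamma 409/1142 = 35.8%, the Infra team 244/481 = 50.7% → the Infra team
Team Gamma wins each ticket group but the Infra team wins overall — the comparison reverses. Team Gamma's tickets skew toward P0, which has a lower base rate.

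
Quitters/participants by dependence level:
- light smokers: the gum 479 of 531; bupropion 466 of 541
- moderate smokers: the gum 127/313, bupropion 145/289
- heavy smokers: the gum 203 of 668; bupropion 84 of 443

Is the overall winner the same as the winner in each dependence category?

No

Light smokers: the gum 479/531 = 90.2%, bupropion 466/541 = 86.1% → the gum
Moderate smokers: the gum 127/313 = 40.6%, bupropion 145/289 = 50.2% → bupropion
Heavy smokers: the gum 203/668 = 30.4%, bupropion 84/443 = 19.0% → the gum
Overall: the gum 809/1512 = 53.5%, bupropion 695/1273 = 54.6% → bupropion
Neither sweeps: the gum wins 2 of 3 groups, bupropion wins 1. Bupropion wins overall but not every group — no Simpson reversal.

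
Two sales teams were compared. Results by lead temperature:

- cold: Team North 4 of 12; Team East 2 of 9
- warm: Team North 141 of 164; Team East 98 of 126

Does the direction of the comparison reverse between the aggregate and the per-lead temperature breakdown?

Cold: Team North 4/12 = 33.3%, Team East 2/9 = 22.2% → Team North
Warm: Team North 141/164 = 86.0%, Team East 98/126 = 77.8% → Team North
Overall: Team North 145/176 = 82.4%, Team East 100/135 = 74.1% → Team North
Team North wins overall and in every lead group — no reversal.

No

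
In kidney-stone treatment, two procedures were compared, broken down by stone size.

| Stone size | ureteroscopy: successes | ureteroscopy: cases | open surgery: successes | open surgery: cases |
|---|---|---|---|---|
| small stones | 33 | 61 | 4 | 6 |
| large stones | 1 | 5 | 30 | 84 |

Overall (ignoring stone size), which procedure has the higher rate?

ureteroscopy

Small stones: ureteroscopy 33/61 = 54.1%, open surgery 4/6 = 66.7% → open surgery
Large stones: ureteroscopy 1/5 = 20.0%, open surgery 30/84 = 35.7% → open surgery
Overall: ureteroscopy 34/66 = 51.5%, open surgery 34/90 = 37.8% → ureteroscopy
(Open surgery wins every stone group but ureteroscopy wins overall — open surgery's cases skew toward the low-rate large stones group.)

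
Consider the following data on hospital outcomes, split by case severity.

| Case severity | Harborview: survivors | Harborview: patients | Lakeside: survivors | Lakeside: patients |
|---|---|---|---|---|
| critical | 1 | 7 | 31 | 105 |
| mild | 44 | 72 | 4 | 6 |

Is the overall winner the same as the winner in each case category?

No

Critical: Harborview 1/7 = 14.3%, Lakeside 31/105 = 29.5% → Lakeside
Mild: Harborview 44/72 = 61.1%, Lakeside 4/6 = 66.7% → Lakeside
Overall: Harborview 45/79 = 57.0%, Lakeside 35/111 = 31.5% → Harborview
Lakeside wins each case group but Harborview wins overall — the comparison reverses. Lakeside's patients skew toward critical, which has a lower base rate.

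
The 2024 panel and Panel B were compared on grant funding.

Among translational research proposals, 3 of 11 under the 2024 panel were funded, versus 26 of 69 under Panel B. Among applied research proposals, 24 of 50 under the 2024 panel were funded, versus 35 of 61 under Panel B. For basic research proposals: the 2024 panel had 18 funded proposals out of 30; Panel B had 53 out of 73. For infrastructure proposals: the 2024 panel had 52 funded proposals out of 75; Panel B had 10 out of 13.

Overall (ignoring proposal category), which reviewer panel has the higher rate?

the 2024 panel

Translational research: the 2024 panel 3/11 = 27.3%, Panel B 26/69 = 37.7% → Panel B
Applied research: the 2024 panel 24/50 = 48.0%, Panel B 35/61 = 57.4% → Panel B
Basic research: the 2024 panel 18/30 = 60.0%, Panel B 53/73 = 72.6% → Panel B
Infrastructure: the 2024 panel 52/75 = 69.3%, Panel B 10/13 = 76.9% → Panel B
Overall: the 2024 panel 97/166 = 58.4%, Panel B 124/216 = 57.4% → the 2024 panel
(Panel B wins every proposal group but the 2024 panel wins overall — Panel B's proposals skew toward the low-rate translational research group.)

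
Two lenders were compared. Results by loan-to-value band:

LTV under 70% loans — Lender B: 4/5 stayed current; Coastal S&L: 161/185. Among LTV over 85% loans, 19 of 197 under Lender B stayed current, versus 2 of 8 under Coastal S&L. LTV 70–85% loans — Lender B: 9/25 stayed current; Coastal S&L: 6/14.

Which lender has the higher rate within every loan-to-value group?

Coastal S&L

LTV under 70%: Lender B 4/5 = 80.0%, Coastal S&L 161/185 = 87.0% → Coastal S&L
LTV over 85%: Lender B 19/197 = 9.6%, Coastal S&L 2/8 = 25.0% → Coastal S&L
LTV 70–85%: Lender B 9/25 = 36.0%, Coastal S&L 6/14 = 42.9% → Coastal S&L
Coastal S&L has the higher rate in all 3 groups.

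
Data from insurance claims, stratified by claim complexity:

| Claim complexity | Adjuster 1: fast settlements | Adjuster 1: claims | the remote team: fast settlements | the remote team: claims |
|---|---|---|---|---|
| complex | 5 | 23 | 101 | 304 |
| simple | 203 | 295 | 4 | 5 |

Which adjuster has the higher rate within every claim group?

Complex: Adjuster 1 5/23 = 21.7%, the remote team 101/304 = 33.2% → the remote team
Simple: Adjuster 1 203/295 = 68.8%, the remote team 4/5 = 80.0% → the remote team
The remote team has the higher rate in both groups.

the remote team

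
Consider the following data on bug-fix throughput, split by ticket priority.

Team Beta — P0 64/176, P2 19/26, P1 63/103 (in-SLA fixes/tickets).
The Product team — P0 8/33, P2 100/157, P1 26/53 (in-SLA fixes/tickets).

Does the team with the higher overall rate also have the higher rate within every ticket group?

P0: Team Beta 64/176 = 36.4%, the Product team 8/33 = 24.2% → Team Beta
P2: Team Beta 19/26 = 73.1%, the Product team 100/157 = 63.7% → Team Beta
P1: Team Beta 63/103 = 61.2%, the Product team 26/53 = 49.1% → Team Beta
Overall: Team Beta 146/305 = 47.9%, the Product team 134/243 = 55.1% → the Product team
Team Beta wins each ticket group but the Product team wins overall — the comparison reverses. Team Beta's tickets skew toward P0, which has a lower base rate.

No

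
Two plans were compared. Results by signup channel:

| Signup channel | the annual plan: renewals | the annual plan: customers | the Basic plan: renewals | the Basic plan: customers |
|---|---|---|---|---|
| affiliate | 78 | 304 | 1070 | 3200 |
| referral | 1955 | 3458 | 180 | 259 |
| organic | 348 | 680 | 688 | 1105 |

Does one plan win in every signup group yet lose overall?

Yes

Affiliate: the annual plan 78/304 = 25.7%, the Basic plan 1070/3200 = 33.4% → the Basic plan
Referral: the annual plan 1955/3458 = 56.5%, the Basic plan 180/259 = 69.5% → the Basic plan
Organic: the annual plan 348/680 = 51.2%, the Basic plan 688/1105 = 62.3% → the Basic plan
Overall: the annual plan 2381/4442 = 53.6%, the Basic plan 1938/4564 = 42.5% → the annual plan
The Basic plan wins each signup group but the annual plan wins overall — the comparison reverses. The Basic plan's customers skew toward affiliate, which has a lower base rate.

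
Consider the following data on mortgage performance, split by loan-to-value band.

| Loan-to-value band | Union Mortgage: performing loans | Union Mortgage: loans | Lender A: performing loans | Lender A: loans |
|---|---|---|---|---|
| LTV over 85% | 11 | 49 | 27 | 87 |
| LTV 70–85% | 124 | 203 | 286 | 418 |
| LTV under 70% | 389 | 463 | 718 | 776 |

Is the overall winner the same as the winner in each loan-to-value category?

LTV over 85%: Union Mortgage 11/49 = 22.4%, Lender A 27/87 = 31.0% → Lender A
LTV 70–85%: Union Mortgage 124/203 = 61.1%, Lender A 286/418 = 68.4% → Lender A
LTV under 70%: Union Mortgage 389/463 = 84.0%, Lender A 718/776 = 92.5% → Lender A
Overall: Union Mortgage 524/715 = 73.3%, Lender A 1031/1281 = 80.5% → Lender A
Lender A wins overall and in every loan-to-value group — no reversal.

Yes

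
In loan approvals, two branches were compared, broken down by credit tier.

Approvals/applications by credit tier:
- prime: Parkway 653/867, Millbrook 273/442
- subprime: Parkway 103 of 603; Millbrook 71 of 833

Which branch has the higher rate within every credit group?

Prime: Parkway 653/867 = 75.3%, Millbrook 273/442 = 61.8% → Parkway
Subprime: Parkway 103/603 = 17.1%, Millbrook 71/833 = 8.5% → Parkway
Parkway has the higher rate in both groups.

Parkway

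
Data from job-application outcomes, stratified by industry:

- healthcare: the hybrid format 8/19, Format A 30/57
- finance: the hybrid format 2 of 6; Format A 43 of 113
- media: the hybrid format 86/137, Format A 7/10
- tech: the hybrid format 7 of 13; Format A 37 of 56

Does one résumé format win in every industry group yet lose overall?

Yes

Healthcare: the hybrid format 8/19 = 42.1%, Format A 30/57 = 52.6% → Format A
Finance: the hybrid format 2/6 = 33.3%, Format A 43/113 = 38.1% → Format A
Media: the hybrid format 86/137 = 62.8%, Format A 7/10 = 70.0% → Format A
Tech: the hybrid format 7/13 = 53.8%, Format A 37/56 = 66.1% → Format A
Overall: the hybrid format 103/175 = 58.9%, Format A 117/236 = 49.6% → the hybrid format
Format A wins each industry group but the hybrid format wins overall — the comparison reverses. Format A's applications skew toward finance, which has a lower base rate.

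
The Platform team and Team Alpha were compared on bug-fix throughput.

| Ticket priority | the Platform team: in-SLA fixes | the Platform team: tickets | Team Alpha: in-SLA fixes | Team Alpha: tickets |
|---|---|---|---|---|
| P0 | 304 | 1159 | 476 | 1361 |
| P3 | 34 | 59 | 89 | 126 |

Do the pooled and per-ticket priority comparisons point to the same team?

Yes

P0: the Platform team 304/1159 = 26.2%, Team Alpha 476/1361 = 35.0% → Team Alpha
P3: the Platform team 34/59 = 57.6%, Team Alpha 89/126 = 70.6% → Team Alpha
Overall: the Platform team 338/1218 = 27.8%, Team Alpha 565/1487 = 38.0% → Team Alpha
Team Alpha wins overall and in every ticket group — no reversal.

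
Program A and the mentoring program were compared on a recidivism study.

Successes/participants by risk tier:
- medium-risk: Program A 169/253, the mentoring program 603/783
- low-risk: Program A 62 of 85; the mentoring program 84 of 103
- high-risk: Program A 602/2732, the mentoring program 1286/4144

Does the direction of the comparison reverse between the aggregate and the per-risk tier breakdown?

Medium-risk: Program A 169/253 = 66.8%, the mentoring program 603/783 = 77.0% → the mentoring program
Low-risk: Program A 62/85 = 72.9%, the mentoring program 84/103 = 81.6% → the mentoring program
High-risk: Program A 602/2732 = 22.0%, the mentoring program 1286/4144 = 31.0% → the mentoring program
Overall: Program A 833/3070 = 27.1%, the mentoring program 1973/5030 = 39.2% → the mentoring program
The mentoring program wins overall and in every risk group — no reversal.

No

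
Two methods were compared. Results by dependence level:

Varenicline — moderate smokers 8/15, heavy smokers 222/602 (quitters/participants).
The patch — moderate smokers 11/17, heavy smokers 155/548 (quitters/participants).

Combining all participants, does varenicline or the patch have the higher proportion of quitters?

varenicline

Moderate smokers: varenicline 8/15 = 53.3%, the patch 11/17 = 64.7% → the patch
Heavy smokers: varenicline 222/602 = 36.9%, the patch 155/548 = 28.3% → varenicline
Overall: varenicline 230/617 = 37.3%, the patch 166/565 = 29.4% → varenicline
(Neither sweeps every dependence group, but varenicline has the higher pooled rate.)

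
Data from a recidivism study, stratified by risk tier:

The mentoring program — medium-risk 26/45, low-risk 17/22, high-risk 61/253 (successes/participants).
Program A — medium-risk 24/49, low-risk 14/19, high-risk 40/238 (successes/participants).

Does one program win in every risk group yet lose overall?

Medium-risk: the mentoring program 26/45 = 57.8%, Program A 24/49 = 49.0% → the mentoring program
Low-risk: the mentoring program 17/22 = 77.3%, Program A 14/19 = 73.7% → the mentoring program
High-risk: the mentoring program 61/253 = 24.1%, Program A 40/238 = 16.8% → the mentoring program
Overall: the mentoring program 104/320 = 32.5%, Program A 78/306 = 25.5% → the mentoring program
The mentoring program wins overall and in every risk group — no reversal.

No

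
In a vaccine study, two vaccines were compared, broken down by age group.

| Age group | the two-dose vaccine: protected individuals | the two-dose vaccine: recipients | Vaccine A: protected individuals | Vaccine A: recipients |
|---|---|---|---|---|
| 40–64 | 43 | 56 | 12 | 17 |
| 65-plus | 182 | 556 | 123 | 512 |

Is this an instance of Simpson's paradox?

No

40–64: the two-dose vaccine 43/56 = 76.8%, Vaccine A 12/17 = 70.6% → the two-dose vaccine
65-plus: the two-dose vaccine 182/556 = 32.7%, Vaccine A 123/512 = 24.0% → the two-dose vaccine
Overall: the two-dose vaccine 225/612 = 36.8%, Vaccine A 135/529 = 25.5% → the two-dose vaccine
The two-dose vaccine wins overall and in every age group — no reversal.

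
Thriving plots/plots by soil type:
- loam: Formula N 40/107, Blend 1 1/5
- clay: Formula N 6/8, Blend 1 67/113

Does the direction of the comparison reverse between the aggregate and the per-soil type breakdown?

Yes

Loam: Formula N 40/107 = 37.4%, Blend 1 1/5 = 20.0% → Formula N
Clay: Formula N 6/8 = 75.0%, Blend 1 67/113 = 59.3% → Formula N
Overall: Formula N 46/115 = 40.0%, Blend 1 68/118 = 57.6% → Blend 1
Formula N wins each soil group but Blend 1 wins overall — the comparison reverses. Formula N's plots skew toward loam, which has a lower base rate.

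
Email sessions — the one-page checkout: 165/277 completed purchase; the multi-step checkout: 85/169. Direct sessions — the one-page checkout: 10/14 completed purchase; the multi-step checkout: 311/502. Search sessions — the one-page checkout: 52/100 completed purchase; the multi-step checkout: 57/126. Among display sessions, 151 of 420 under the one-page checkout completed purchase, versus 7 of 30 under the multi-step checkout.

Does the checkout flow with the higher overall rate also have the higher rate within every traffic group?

Email: the one-page checkout 165/277 = 59.6%, the multi-step checkout 85/169 = 50.3% → the one-page checkout
Direct: the one-page checkout 10/14 = 71.4%, the multi-step checkout 311/502 = 62.0% → the one-page checkout
Search: the one-page checkout 52/100 = 52.0%, the multi-step checkout 57/126 = 45.2% → the one-page checkout
Display: the one-page checkout 151/420 = 36.0%, the multi-step checkout 7/30 = 23.3% → the one-page checkout
Overall: the one-page checkout 378/811 = 46.6%, the multi-step checkout 460/827 = 55.6% → the multi-step checkout
The one-page checkout wins each traffic group but the multi-step checkout wins overall — the comparison reverses. The one-page checkout's sessions skew toward display, which has a lower base rate.

No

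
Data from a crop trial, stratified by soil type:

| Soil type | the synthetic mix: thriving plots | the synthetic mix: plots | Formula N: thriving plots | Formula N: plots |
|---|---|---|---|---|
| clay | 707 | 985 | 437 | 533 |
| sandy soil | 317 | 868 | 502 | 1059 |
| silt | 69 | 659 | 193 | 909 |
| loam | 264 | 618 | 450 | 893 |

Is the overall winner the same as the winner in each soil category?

Clay: the synthetic mix 707/985 = 71.8%, Formula N 437/533 = 82.0% → Formula N
Sandy soil: the synthetic mix 317/868 = 36.5%, Formula N 502/1059 = 47.4% → Formula N
Silt: the synthetic mix 69/659 = 10.5%, Formula N 193/909 = 21.2% → Formula N
Loam: the synthetic mix 264/618 = 42.7%, Formula N 450/893 = 50.4% → Formula N
Overall: the synthetic mix 1357/3130 = 43.4%, Formula N 1582/3394 = 46.6% → Formula N
Formula N wins overall and in every soil group — no reversal.

Yes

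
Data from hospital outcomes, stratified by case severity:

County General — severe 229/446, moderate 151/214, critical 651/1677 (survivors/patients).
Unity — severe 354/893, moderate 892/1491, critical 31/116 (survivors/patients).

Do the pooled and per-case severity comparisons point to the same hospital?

No

Severe: County General 229/446 = 51.3%, Unity 354/893 = 39.6% → County General
Moderate: County General 151/214 = 70.6%, Unity 892/1491 = 59.8% → County General
Critical: County General 651/1677 = 38.8%, Unity 31/116 = 26.7% → County General
Overall: County General 1031/2337 = 44.1%, Unity 1277/2500 = 51.1% → Unity
County General wins each case group but Unity wins overall — the comparison reverses. County General's patients skew toward critical, which has a lower base rate.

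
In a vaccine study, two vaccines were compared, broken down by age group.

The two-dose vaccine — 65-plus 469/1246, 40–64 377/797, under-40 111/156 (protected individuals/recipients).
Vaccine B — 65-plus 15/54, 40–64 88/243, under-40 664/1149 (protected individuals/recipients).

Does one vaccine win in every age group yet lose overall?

65-plus: the two-dose vaccine 469/1246 = 37.6%, Vaccine B 15/54 = 27.8% → the two-dose vaccine
40–64: the two-dose vaccine 377/797 = 47.3%, Vaccine B 88/243 = 36.2% → the two-dose vaccine
Under-40: the two-dose vaccine 111/156 = 71.2%, Vaccine B 664/1149 = 57.8% → the two-dose vaccine
Overall: the two-dose vaccine 957/2199 = 43.5%, Vaccine B 767/1446 = 53.0% → Vaccine B
The two-dose vaccine wins each age group but Vaccine B wins overall — the comparison reverses. The two-dose vaccine's recipients skew toward 65-plus, which has a lower base rate.

Yes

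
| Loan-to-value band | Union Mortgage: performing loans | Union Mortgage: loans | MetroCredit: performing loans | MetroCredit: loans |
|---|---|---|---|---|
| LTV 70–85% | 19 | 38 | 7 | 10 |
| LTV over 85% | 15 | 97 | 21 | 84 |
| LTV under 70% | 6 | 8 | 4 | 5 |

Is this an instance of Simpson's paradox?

LTV 70–85%: Union Mortgage 19/38 = 50.0%, MetroCredit 7/10 = 70.0% → MetroCredit
LTV over 85%: Union Mortgage 15/97 = 15.5%, MetroCredit 21/84 = 25.0% → MetroCredit
LTV under 70%: Union Mortgage 6/8 = 75.0%, MetroCredit 4/5 = 80.0% → MetroCredit
Overall: Union Mortgage 40/143 = 28.0%, MetroCredit 32/99 = 32.3% → MetroCredit
MetroCredit wins overall and in every loan-to-value group — no reversal.

No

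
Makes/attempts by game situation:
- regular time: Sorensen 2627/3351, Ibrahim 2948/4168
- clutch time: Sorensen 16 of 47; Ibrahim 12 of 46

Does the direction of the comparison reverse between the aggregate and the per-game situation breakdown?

Regular time: Sorensen 2627/3351 = 78.4%, Ibrahim 2948/4168 = 70.7% → Sorensen
Clutch time: Sorensen 16/47 = 34.0%, Ibrahim 12/46 = 26.1% → Sorensen
Overall: Sorensen 2643/3398 = 77.8%, Ibrahim 2960/4214 = 70.2% → Sorensen
Sorensen wins overall and in every game group — no reversal.

No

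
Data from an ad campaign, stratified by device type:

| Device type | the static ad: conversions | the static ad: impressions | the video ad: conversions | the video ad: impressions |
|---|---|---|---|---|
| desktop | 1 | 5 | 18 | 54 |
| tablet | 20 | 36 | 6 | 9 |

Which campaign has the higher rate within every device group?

Desktop: the static ad 1/5 = 20.0%, the video ad 18/54 = 33.3% → the video ad
Tablet: the static ad 20/36 = 55.6%, the video ad 6/9 = 66.7% → the video ad
The video ad has the higher rate in both groups.

the video ad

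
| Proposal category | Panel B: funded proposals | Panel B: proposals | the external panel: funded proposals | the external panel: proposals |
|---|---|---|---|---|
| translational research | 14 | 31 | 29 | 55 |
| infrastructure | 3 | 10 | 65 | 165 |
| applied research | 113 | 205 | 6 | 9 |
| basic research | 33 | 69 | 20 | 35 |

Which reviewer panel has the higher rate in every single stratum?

the external panel

Translational research: Panel B 14/31 = 45.2%, the external panel 29/55 = 52.7% → the external panel
Infrastructure: Panel B 3/10 = 30.0%, the external panel 65/165 = 39.4% → the external panel
Applied research: Panel B 113/205 = 55.1%, the external panel 6/9 = 66.7% → the external panel
Basic research: Panel B 33/69 = 47.8%, the external panel 20/35 = 57.1% → the external panel
The external panel has the higher rate in all 4 groups.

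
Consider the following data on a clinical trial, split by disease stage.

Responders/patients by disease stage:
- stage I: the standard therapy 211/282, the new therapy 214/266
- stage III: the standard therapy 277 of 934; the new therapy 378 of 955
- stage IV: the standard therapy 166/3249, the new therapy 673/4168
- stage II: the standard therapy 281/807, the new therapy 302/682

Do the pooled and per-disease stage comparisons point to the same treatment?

Yes

Stage I: the standard therapy 211/282 = 74.8%, the new therapy 214/266 = 80.5% → the new therapy
Stage III: the standard therapy 277/934 = 29.7%, the new therapy 378/955 = 39.6% → the new therapy
Stage IV: the standard therapy 166/3249 = 5.1%, the new therapy 673/4168 = 16.1% → the new therapy
Stage II: the standard therapy 281/807 = 34.8%, the new therapy 302/682 = 44.3% → the new therapy
Overall: the standard therapy 935/5272 = 17.7%, the new therapy 1567/6071 = 25.8% → the new therapy
The new therapy wins overall and in every disease group — no reversal.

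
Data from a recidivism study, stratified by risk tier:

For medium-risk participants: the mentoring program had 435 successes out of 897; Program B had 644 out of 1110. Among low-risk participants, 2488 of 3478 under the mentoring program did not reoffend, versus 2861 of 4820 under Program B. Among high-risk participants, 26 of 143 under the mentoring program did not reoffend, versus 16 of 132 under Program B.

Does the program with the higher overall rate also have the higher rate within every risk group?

Medium-risk: the mentoring program 435/897 = 48.5%, Program B 644/1110 = 58.0% → Program B
Low-risk: the mentoring program 2488/3478 = 71.5%, Program B 2861/4820 = 59.4% → the mentoring program
High-risk: the mentoring program 26/143 = 18.2%, Program B 16/132 = 12.1% → the mentoring program
Overall: the mentoring program 2949/4518 = 65.3%, Program B 3521/6062 = 58.1% → the mentoring program
Neither sweeps: the mentoring program wins 2 of 3 groups, Program B wins 1. The mentoring program wins overall but not every group — no Simpson reversal.

No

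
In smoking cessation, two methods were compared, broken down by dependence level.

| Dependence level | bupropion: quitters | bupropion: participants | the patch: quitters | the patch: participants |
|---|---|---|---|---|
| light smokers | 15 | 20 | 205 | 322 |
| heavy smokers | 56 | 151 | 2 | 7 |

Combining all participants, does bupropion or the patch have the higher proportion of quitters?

Light smokers: bupropion 15/20 = 75.0%, the patch 205/322 = 63.7% → bupropion
Heavy smokers: bupropion 56/151 = 37.1%, the patch 2/7 = 28.6% → bupropion
Overall: bupropion 71/171 = 41.5%, the patch 207/329 = 62.9% → the patch
(Bupropion wins every dependence group but the patch wins overall — bupropion's participants skew toward the low-rate heavy smokers group.)

the patch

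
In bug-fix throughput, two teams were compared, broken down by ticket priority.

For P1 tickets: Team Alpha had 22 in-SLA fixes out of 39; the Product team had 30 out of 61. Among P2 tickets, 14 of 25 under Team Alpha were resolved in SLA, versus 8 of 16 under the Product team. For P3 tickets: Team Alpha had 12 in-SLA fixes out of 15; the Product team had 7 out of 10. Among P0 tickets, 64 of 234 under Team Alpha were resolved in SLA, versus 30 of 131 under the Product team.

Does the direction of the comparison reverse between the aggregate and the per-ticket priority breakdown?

No

P1: Team Alpha 22/39 = 56.4%, the Product team 30/61 = 49.2% → Team Alpha
P2: Team Alpha 14/25 = 56.0%, the Product team 8/16 = 50.0% → Team Alpha
P3: Team Alpha 12/15 = 80.0%, the Product team 7/10 = 70.0% → Team Alpha
P0: Team Alpha 64/234 = 27.4%, the Product team 30/131 = 22.9% → Team Alpha
Overall: Team Alpha 112/313 = 35.8%, the Product team 75/218 = 34.4% → Team Alpha
Team Alpha wins overall and in every ticket group — no reversal.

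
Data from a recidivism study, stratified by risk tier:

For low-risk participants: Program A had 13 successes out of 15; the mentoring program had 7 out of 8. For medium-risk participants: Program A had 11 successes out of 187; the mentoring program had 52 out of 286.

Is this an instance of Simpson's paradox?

No

Low-risk: Program A 13/15 = 86.7%, the mentoring program 7/8 = 87.5% → the mentoring program
Medium-risk: Program A 11/187 = 5.9%, the mentoring program 52/286 = 18.2% → the mentoring program
Overall: Program A 24/202 = 11.9%, the mentoring program 59/294 = 20.1% → the mentoring program
The mentoring program wins overall and in every risk group — no reversal.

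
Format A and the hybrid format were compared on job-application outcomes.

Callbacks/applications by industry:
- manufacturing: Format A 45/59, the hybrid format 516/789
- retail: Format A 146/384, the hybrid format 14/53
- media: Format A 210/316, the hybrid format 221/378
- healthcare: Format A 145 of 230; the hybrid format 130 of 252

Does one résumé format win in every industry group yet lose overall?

Yes

Manufacturing: Format A 45/59 = 76.3%, the hybrid format 516/789 = 65.4% → Format A
Retail: Format A 146/384 = 38.0%, the hybrid format 14/53 = 26.4% → Format A
Media: Format A 210/316 = 66.5%, the hybrid format 221/378 = 58.5% → Format A
Healthcare: Format A 145/230 = 63.0%, the hybrid format 130/252 = 51.6% → Format A
Overall: Format A 546/989 = 55.2%, the hybrid format 881/1472 = 59.9% → the hybrid format
Format A wins each industry group but the hybrid format wins overall — the comparison reverses. Format A's applications skew toward retail, which has a lower base rate.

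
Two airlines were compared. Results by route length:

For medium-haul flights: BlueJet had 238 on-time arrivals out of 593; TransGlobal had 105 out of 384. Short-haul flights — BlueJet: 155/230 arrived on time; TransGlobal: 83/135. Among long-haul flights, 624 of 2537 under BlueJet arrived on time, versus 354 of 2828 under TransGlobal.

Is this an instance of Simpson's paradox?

No

Medium-haul: BlueJet 238/593 = 40.1%, TransGlobal 105/384 = 27.3% → BlueJet
Short-haul: BlueJet 155/230 = 67.4%, TransGlobal 83/135 = 61.5% → BlueJet
Long-haul: BlueJet 624/2537 = 24.6%, TransGlobal 354/2828 = 12.5% → BlueJet
Overall: BlueJet 1017/3360 = 30.3%, TransGlobal 542/3347 = 16.2% → BlueJet
BlueJet wins overall and in every route group — no reversal.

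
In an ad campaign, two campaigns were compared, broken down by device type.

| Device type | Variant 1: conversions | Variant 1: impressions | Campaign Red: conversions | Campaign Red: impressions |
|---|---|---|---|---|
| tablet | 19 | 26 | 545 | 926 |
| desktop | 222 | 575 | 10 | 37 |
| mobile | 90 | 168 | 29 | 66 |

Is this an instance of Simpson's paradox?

Yes

Tablet: Variant 1 19/26 = 73.1%, Campaign Red 545/926 = 58.9% → Variant 1
Desktop: Variant 1 222/575 = 38.6%, Campaign Red 10/37 = 27.0% → Variant 1
Mobile: Variant 1 90/168 = 53.6%, Campaign Red 29/66 = 43.9% → Variant 1
Overall: Variant 1 331/769 = 43.0%, Campaign Red 584/1029 = 56.8% → Campaign Red
Variant 1 wins each device group but Campaign Red wins overall — the comparison reverses. Variant 1's impressions skew toward desktop, which has a lower base rate.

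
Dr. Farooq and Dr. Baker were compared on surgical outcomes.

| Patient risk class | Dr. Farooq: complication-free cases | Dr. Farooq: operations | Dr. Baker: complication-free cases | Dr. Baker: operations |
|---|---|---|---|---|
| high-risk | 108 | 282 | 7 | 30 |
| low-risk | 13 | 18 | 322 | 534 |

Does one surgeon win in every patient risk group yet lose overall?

High-risk: Dr. Farooq 108/282 = 38.3%, Dr. Baker 7/30 = 23.3% → Dr. Farooq
Low-risk: Dr. Farooq 13/18 = 72.2%, Dr. Baker 322/534 = 60.3% → Dr. Farooq
Overall: Dr. Farooq 121/300 = 40.3%, Dr. Baker 329/564 = 58.3% → Dr. Baker
Dr. Farooq wins each patient risk group but Dr. Baker wins overall — the comparison reverses. Dr. Farooq's operations skew toward high-risk, which has a lower base rate.

Yes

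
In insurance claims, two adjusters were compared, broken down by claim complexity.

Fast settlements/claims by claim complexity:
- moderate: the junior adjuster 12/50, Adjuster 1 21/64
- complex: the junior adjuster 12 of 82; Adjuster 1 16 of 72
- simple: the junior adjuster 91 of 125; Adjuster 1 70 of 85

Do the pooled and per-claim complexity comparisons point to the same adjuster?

Yes

Moderate: the junior adjuster 12/50 = 24.0%, Adjuster 1 21/64 = 32.8% → Adjuster 1
Complex: the junior adjuster 12/82 = 14.6%, Adjuster 1 16/72 = 22.2% → Adjuster 1
Simple: the junior adjuster 91/125 = 72.8%, Adjuster 1 70/85 = 82.4% → Adjuster 1
Overall: the junior adjuster 115/257 = 44.7%, Adjuster 1 107/221 = 48.4% → Adjuster 1
Adjuster 1 wins overall and in every claim group — no reversal.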